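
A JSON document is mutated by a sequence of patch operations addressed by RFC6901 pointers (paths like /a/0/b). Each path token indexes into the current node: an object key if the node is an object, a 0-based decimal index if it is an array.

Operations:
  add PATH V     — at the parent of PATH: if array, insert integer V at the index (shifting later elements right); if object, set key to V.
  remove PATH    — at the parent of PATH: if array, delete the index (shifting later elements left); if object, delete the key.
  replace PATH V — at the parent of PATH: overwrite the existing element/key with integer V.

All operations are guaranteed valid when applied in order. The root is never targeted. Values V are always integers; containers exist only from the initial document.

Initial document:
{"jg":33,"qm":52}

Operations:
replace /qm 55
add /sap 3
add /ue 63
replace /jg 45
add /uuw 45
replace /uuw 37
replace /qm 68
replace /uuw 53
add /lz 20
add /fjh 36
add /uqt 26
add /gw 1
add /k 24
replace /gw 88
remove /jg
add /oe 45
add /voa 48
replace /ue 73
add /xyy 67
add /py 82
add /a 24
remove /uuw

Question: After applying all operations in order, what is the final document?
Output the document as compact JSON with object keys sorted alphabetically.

After op 1 (replace /qm 55): {"jg":33,"qm":55}
After op 2 (add /sap 3): {"jg":33,"qm":55,"sap":3}
After op 3 (add /ue 63): {"jg":33,"qm":55,"sap":3,"ue":63}
After op 4 (replace /jg 45): {"jg":45,"qm":55,"sap":3,"ue":63}
After op 5 (add /uuw 45): {"jg":45,"qm":55,"sap":3,"ue":63,"uuw":45}
After op 6 (replace /uuw 37): {"jg":45,"qm":55,"sap":3,"ue":63,"uuw":37}
After op 7 (replace /qm 68): {"jg":45,"qm":68,"sap":3,"ue":63,"uuw":37}
After op 8 (replace /uuw 53): {"jg":45,"qm":68,"sap":3,"ue":63,"uuw":53}
After op 9 (add /lz 20): {"jg":45,"lz":20,"qm":68,"sap":3,"ue":63,"uuw":53}
After op 10 (add /fjh 36): {"fjh":36,"jg":45,"lz":20,"qm":68,"sap":3,"ue":63,"uuw":53}
After op 11 (add /uqt 26): {"fjh":36,"jg":45,"lz":20,"qm":68,"sap":3,"ue":63,"uqt":26,"uuw":53}
After op 12 (add /gw 1): {"fjh":36,"gw":1,"jg":45,"lz":20,"qm":68,"sap":3,"ue":63,"uqt":26,"uuw":53}
After op 13 (add /k 24): {"fjh":36,"gw":1,"jg":45,"k":24,"lz":20,"qm":68,"sap":3,"ue":63,"uqt":26,"uuw":53}
After op 14 (replace /gw 88): {"fjh":36,"gw":88,"jg":45,"k":24,"lz":20,"qm":68,"sap":3,"ue":63,"uqt":26,"uuw":53}
After op 15 (remove /jg): {"fjh":36,"gw":88,"k":24,"lz":20,"qm":68,"sap":3,"ue":63,"uqt":26,"uuw":53}
After op 16 (add /oe 45): {"fjh":36,"gw":88,"k":24,"lz":20,"oe":45,"qm":68,"sap":3,"ue":63,"uqt":26,"uuw":53}
After op 17 (add /voa 48): {"fjh":36,"gw":88,"k":24,"lz":20,"oe":45,"qm":68,"sap":3,"ue":63,"uqt":26,"uuw":53,"voa":48}
After op 18 (replace /ue 73): {"fjh":36,"gw":88,"k":24,"lz":20,"oe":45,"qm":68,"sap":3,"ue":73,"uqt":26,"uuw":53,"voa":48}
After op 19 (add /xyy 67): {"fjh":36,"gw":88,"k":24,"lz":20,"oe":45,"qm":68,"sap":3,"ue":73,"uqt":26,"uuw":53,"voa":48,"xyy":67}
After op 20 (add /py 82): {"fjh":36,"gw":88,"k":24,"lz":20,"oe":45,"py":82,"qm":68,"sap":3,"ue":73,"uqt":26,"uuw":53,"voa":48,"xyy":67}
After op 21 (add /a 24): {"a":24,"fjh":36,"gw":88,"k":24,"lz":20,"oe":45,"py":82,"qm":68,"sap":3,"ue":73,"uqt":26,"uuw":53,"voa":48,"xyy":67}
After op 22 (remove /uuw): {"a":24,"fjh":36,"gw":88,"k":24,"lz":20,"oe":45,"py":82,"qm":68,"sap":3,"ue":73,"uqt":26,"voa":48,"xyy":67}

Answer: {"a":24,"fjh":36,"gw":88,"k":24,"lz":20,"oe":45,"py":82,"qm":68,"sap":3,"ue":73,"uqt":26,"voa":48,"xyy":67}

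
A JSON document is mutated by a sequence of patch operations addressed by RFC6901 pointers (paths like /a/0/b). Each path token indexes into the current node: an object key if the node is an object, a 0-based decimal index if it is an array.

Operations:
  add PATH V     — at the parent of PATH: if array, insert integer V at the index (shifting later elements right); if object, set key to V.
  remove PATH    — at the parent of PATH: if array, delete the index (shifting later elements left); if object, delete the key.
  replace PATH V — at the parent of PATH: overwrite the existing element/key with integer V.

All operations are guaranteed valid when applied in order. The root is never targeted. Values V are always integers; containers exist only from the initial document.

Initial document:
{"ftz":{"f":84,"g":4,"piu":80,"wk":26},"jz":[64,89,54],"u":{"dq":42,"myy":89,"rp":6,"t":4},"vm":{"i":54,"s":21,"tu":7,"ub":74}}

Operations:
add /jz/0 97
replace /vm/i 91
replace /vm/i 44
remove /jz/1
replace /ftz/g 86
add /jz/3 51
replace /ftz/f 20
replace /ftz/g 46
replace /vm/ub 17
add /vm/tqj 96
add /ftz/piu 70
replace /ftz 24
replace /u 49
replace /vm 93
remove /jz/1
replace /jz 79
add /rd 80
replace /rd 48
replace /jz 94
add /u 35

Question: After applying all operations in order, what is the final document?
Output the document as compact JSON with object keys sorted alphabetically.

After op 1 (add /jz/0 97): {"ftz":{"f":84,"g":4,"piu":80,"wk":26},"jz":[97,64,89,54],"u":{"dq":42,"myy":89,"rp":6,"t":4},"vm":{"i":54,"s":21,"tu":7,"ub":74}}
After op 2 (replace /vm/i 91): {"ftz":{"f":84,"g":4,"piu":80,"wk":26},"jz":[97,64,89,54],"u":{"dq":42,"myy":89,"rp":6,"t":4},"vm":{"i":91,"s":21,"tu":7,"ub":74}}
After op 3 (replace /vm/i 44): {"ftz":{"f":84,"g":4,"piu":80,"wk":26},"jz":[97,64,89,54],"u":{"dq":42,"myy":89,"rp":6,"t":4},"vm":{"i":44,"s":21,"tu":7,"ub":74}}
After op 4 (remove /jz/1): {"ftz":{"f":84,"g":4,"piu":80,"wk":26},"jz":[97,89,54],"u":{"dq":42,"myy":89,"rp":6,"t":4},"vm":{"i":44,"s":21,"tu":7,"ub":74}}
After op 5 (replace /ftz/g 86): {"ftz":{"f":84,"g":86,"piu":80,"wk":26},"jz":[97,89,54],"u":{"dq":42,"myy":89,"rp":6,"t":4},"vm":{"i":44,"s":21,"tu":7,"ub":74}}
After op 6 (add /jz/3 51): {"ftz":{"f":84,"g":86,"piu":80,"wk":26},"jz":[97,89,54,51],"u":{"dq":42,"myy":89,"rp":6,"t":4},"vm":{"i":44,"s":21,"tu":7,"ub":74}}
After op 7 (replace /ftz/f 20): {"ftz":{"f":20,"g":86,"piu":80,"wk":26},"jz":[97,89,54,51],"u":{"dq":42,"myy":89,"rp":6,"t":4},"vm":{"i":44,"s":21,"tu":7,"ub":74}}
After op 8 (replace /ftz/g 46): {"ftz":{"f":20,"g":46,"piu":80,"wk":26},"jz":[97,89,54,51],"u":{"dq":42,"myy":89,"rp":6,"t":4},"vm":{"i":44,"s":21,"tu":7,"ub":74}}
After op 9 (replace /vm/ub 17): {"ftz":{"f":20,"g":46,"piu":80,"wk":26},"jz":[97,89,54,51],"u":{"dq":42,"myy":89,"rp":6,"t":4},"vm":{"i":44,"s":21,"tu":7,"ub":17}}
After op 10 (add /vm/tqj 96): {"ftz":{"f":20,"g":46,"piu":80,"wk":26},"jz":[97,89,54,51],"u":{"dq":42,"myy":89,"rp":6,"t":4},"vm":{"i":44,"s":21,"tqj":96,"tu":7,"ub":17}}
After op 11 (add /ftz/piu 70): {"ftz":{"f":20,"g":46,"piu":70,"wk":26},"jz":[97,89,54,51],"u":{"dq":42,"myy":89,"rp":6,"t":4},"vm":{"i":44,"s":21,"tqj":96,"tu":7,"ub":17}}
After op 12 (replace /ftz 24): {"ftz":24,"jz":[97,89,54,51],"u":{"dq":42,"myy":89,"rp":6,"t":4},"vm":{"i":44,"s":21,"tqj":96,"tu":7,"ub":17}}
After op 13 (replace /u 49): {"ftz":24,"jz":[97,89,54,51],"u":49,"vm":{"i":44,"s":21,"tqj":96,"tu":7,"ub":17}}
After op 14 (replace /vm 93): {"ftz":24,"jz":[97,89,54,51],"u":49,"vm":93}
After op 15 (remove /jz/1): {"ftz":24,"jz":[97,54,51],"u":49,"vm":93}
After op 16 (replace /jz 79): {"ftz":24,"jz":79,"u":49,"vm":93}
After op 17 (add /rd 80): {"ftz":24,"jz":79,"rd":80,"u":49,"vm":93}
After op 18 (replace /rd 48): {"ftz":24,"jz":79,"rd":48,"u":49,"vm":93}
After op 19 (replace /jz 94): {"ftz":24,"jz":94,"rd":48,"u":49,"vm":93}
After op 20 (add /u 35): {"ftz":24,"jz":94,"rd":48,"u":35,"vm":93}

Answer: {"ftz":24,"jz":94,"rd":48,"u":35,"vm":93}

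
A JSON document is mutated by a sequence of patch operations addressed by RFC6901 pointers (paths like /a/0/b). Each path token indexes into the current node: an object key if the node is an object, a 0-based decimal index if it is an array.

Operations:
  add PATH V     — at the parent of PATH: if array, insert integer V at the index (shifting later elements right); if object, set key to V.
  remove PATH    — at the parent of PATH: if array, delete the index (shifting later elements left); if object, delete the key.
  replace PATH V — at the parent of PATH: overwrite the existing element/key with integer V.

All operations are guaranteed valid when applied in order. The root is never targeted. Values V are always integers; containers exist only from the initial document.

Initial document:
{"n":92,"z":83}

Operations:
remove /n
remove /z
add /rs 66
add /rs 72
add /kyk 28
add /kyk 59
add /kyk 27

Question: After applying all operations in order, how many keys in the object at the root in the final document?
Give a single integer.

Answer: 2

Derivation:
After op 1 (remove /n): {"z":83}
After op 2 (remove /z): {}
After op 3 (add /rs 66): {"rs":66}
After op 4 (add /rs 72): {"rs":72}
After op 5 (add /kyk 28): {"kyk":28,"rs":72}
After op 6 (add /kyk 59): {"kyk":59,"rs":72}
After op 7 (add /kyk 27): {"kyk":27,"rs":72}
Size at the root: 2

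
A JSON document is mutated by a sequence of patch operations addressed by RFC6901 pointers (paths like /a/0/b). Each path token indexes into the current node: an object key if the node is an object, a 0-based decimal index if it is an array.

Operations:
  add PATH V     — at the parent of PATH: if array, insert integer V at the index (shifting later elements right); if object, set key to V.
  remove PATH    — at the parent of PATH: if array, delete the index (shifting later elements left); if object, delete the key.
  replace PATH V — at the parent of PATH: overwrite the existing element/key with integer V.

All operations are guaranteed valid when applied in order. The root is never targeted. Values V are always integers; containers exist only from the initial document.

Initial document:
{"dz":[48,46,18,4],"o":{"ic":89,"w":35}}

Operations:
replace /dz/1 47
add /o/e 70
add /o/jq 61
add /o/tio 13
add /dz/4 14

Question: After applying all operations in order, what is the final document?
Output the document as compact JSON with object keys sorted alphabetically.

After op 1 (replace /dz/1 47): {"dz":[48,47,18,4],"o":{"ic":89,"w":35}}
After op 2 (add /o/e 70): {"dz":[48,47,18,4],"o":{"e":70,"ic":89,"w":35}}
After op 3 (add /o/jq 61): {"dz":[48,47,18,4],"o":{"e":70,"ic":89,"jq":61,"w":35}}
After op 4 (add /o/tio 13): {"dz":[48,47,18,4],"o":{"e":70,"ic":89,"jq":61,"tio":13,"w":35}}
After op 5 (add /dz/4 14): {"dz":[48,47,18,4,14],"o":{"e":70,"ic":89,"jq":61,"tio":13,"w":35}}

Answer: {"dz":[48,47,18,4,14],"o":{"e":70,"ic":89,"jq":61,"tio":13,"w":35}}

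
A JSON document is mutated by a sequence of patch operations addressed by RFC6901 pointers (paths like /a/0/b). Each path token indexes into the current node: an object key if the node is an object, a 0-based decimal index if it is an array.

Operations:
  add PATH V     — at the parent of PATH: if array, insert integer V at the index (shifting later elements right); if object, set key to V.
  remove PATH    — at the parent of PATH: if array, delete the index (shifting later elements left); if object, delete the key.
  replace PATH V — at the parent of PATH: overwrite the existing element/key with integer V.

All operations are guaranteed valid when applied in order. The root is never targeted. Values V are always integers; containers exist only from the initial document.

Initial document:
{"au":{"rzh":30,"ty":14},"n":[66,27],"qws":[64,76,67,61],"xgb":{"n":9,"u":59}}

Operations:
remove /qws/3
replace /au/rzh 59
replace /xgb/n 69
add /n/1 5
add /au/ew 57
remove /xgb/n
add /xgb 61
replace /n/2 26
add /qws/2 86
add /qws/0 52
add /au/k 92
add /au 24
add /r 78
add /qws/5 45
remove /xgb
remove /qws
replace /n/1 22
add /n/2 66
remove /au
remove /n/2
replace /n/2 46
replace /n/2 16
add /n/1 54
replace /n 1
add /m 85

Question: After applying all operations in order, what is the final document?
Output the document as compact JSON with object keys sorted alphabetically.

After op 1 (remove /qws/3): {"au":{"rzh":30,"ty":14},"n":[66,27],"qws":[64,76,67],"xgb":{"n":9,"u":59}}
After op 2 (replace /au/rzh 59): {"au":{"rzh":59,"ty":14},"n":[66,27],"qws":[64,76,67],"xgb":{"n":9,"u":59}}
After op 3 (replace /xgb/n 69): {"au":{"rzh":59,"ty":14},"n":[66,27],"qws":[64,76,67],"xgb":{"n":69,"u":59}}
After op 4 (add /n/1 5): {"au":{"rzh":59,"ty":14},"n":[66,5,27],"qws":[64,76,67],"xgb":{"n":69,"u":59}}
After op 5 (add /au/ew 57): {"au":{"ew":57,"rzh":59,"ty":14},"n":[66,5,27],"qws":[64,76,67],"xgb":{"n":69,"u":59}}
After op 6 (remove /xgb/n): {"au":{"ew":57,"rzh":59,"ty":14},"n":[66,5,27],"qws":[64,76,67],"xgb":{"u":59}}
After op 7 (add /xgb 61): {"au":{"ew":57,"rzh":59,"ty":14},"n":[66,5,27],"qws":[64,76,67],"xgb":61}
After op 8 (replace /n/2 26): {"au":{"ew":57,"rzh":59,"ty":14},"n":[66,5,26],"qws":[64,76,67],"xgb":61}
After op 9 (add /qws/2 86): {"au":{"ew":57,"rzh":59,"ty":14},"n":[66,5,26],"qws":[64,76,86,67],"xgb":61}
After op 10 (add /qws/0 52): {"au":{"ew":57,"rzh":59,"ty":14},"n":[66,5,26],"qws":[52,64,76,86,67],"xgb":61}
After op 11 (add /au/k 92): {"au":{"ew":57,"k":92,"rzh":59,"ty":14},"n":[66,5,26],"qws":[52,64,76,86,67],"xgb":61}
After op 12 (add /au 24): {"au":24,"n":[66,5,26],"qws":[52,64,76,86,67],"xgb":61}
After op 13 (add /r 78): {"au":24,"n":[66,5,26],"qws":[52,64,76,86,67],"r":78,"xgb":61}
After op 14 (add /qws/5 45): {"au":24,"n":[66,5,26],"qws":[52,64,76,86,67,45],"r":78,"xgb":61}
After op 15 (remove /xgb): {"au":24,"n":[66,5,26],"qws":[52,64,76,86,67,45],"r":78}
After op 16 (remove /qws): {"au":24,"n":[66,5,26],"r":78}
After op 17 (replace /n/1 22): {"au":24,"n":[66,22,26],"r":78}
After op 18 (add /n/2 66): {"au":24,"n":[66,22,66,26],"r":78}
After op 19 (remove /au): {"n":[66,22,66,26],"r":78}
After op 20 (remove /n/2): {"n":[66,22,26],"r":78}
After op 21 (replace /n/2 46): {"n":[66,22,46],"r":78}
After op 22 (replace /n/2 16): {"n":[66,22,16],"r":78}
After op 23 (add /n/1 54): {"n":[66,54,22,16],"r":78}
After op 24 (replace /n 1): {"n":1,"r":78}
After op 25 (add /m 85): {"m":85,"n":1,"r":78}

Answer: {"m":85,"n":1,"r":78}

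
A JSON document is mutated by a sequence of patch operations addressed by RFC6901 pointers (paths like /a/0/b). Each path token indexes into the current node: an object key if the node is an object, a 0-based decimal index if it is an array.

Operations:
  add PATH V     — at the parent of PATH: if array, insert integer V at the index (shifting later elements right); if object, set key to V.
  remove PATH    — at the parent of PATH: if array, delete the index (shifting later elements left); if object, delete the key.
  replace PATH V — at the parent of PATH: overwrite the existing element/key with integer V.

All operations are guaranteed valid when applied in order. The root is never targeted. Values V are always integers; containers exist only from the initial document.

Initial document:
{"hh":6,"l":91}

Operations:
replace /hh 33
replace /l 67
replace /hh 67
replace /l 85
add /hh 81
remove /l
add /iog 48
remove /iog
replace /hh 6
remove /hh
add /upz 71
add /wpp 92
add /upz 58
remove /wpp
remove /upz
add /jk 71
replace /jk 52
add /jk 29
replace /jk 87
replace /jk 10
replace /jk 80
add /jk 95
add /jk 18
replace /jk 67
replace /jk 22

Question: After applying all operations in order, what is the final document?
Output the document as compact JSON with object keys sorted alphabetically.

Answer: {"jk":22}

Derivation:
After op 1 (replace /hh 33): {"hh":33,"l":91}
After op 2 (replace /l 67): {"hh":33,"l":67}
After op 3 (replace /hh 67): {"hh":67,"l":67}
After op 4 (replace /l 85): {"hh":67,"l":85}
After op 5 (add /hh 81): {"hh":81,"l":85}
After op 6 (remove /l): {"hh":81}
After op 7 (add /iog 48): {"hh":81,"iog":48}
After op 8 (remove /iog): {"hh":81}
After op 9 (replace /hh 6): {"hh":6}
After op 10 (remove /hh): {}
After op 11 (add /upz 71): {"upz":71}
After op 12 (add /wpp 92): {"upz":71,"wpp":92}
After op 13 (add /upz 58): {"upz":58,"wpp":92}
After op 14 (remove /wpp): {"upz":58}
After op 15 (remove /upz): {}
After op 16 (add /jk 71): {"jk":71}
After op 17 (replace /jk 52): {"jk":52}
After op 18 (add /jk 29): {"jk":29}
After op 19 (replace /jk 87): {"jk":87}
After op 20 (replace /jk 10): {"jk":10}
After op 21 (replace /jk 80): {"jk":80}
After op 22 (add /jk 95): {"jk":95}
After op 23 (add /jk 18): {"jk":18}
After op 24 (replace /jk 67): {"jk":67}
After op 25 (replace /jk 22): {"jk":22}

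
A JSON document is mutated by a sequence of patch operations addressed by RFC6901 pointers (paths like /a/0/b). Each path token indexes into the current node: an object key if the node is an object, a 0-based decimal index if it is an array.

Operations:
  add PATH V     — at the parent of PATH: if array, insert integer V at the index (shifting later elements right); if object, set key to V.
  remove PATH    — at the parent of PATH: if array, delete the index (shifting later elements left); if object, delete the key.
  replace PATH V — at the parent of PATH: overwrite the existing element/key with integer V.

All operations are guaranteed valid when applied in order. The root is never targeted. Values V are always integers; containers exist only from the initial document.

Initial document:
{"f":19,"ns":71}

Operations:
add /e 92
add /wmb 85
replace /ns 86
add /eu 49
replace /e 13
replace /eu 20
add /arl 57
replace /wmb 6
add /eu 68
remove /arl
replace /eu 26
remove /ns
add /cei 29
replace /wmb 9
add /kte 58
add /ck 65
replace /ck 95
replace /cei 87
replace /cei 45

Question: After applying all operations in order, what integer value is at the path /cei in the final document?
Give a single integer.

After op 1 (add /e 92): {"e":92,"f":19,"ns":71}
After op 2 (add /wmb 85): {"e":92,"f":19,"ns":71,"wmb":85}
After op 3 (replace /ns 86): {"e":92,"f":19,"ns":86,"wmb":85}
After op 4 (add /eu 49): {"e":92,"eu":49,"f":19,"ns":86,"wmb":85}
After op 5 (replace /e 13): {"e":13,"eu":49,"f":19,"ns":86,"wmb":85}
After op 6 (replace /eu 20): {"e":13,"eu":20,"f":19,"ns":86,"wmb":85}
After op 7 (add /arl 57): {"arl":57,"e":13,"eu":20,"f":19,"ns":86,"wmb":85}
After op 8 (replace /wmb 6): {"arl":57,"e":13,"eu":20,"f":19,"ns":86,"wmb":6}
After op 9 (add /eu 68): {"arl":57,"e":13,"eu":68,"f":19,"ns":86,"wmb":6}
After op 10 (remove /arl): {"e":13,"eu":68,"f":19,"ns":86,"wmb":6}
After op 11 (replace /eu 26): {"e":13,"eu":26,"f":19,"ns":86,"wmb":6}
After op 12 (remove /ns): {"e":13,"eu":26,"f":19,"wmb":6}
After op 13 (add /cei 29): {"cei":29,"e":13,"eu":26,"f":19,"wmb":6}
After op 14 (replace /wmb 9): {"cei":29,"e":13,"eu":26,"f":19,"wmb":9}
After op 15 (add /kte 58): {"cei":29,"e":13,"eu":26,"f":19,"kte":58,"wmb":9}
After op 16 (add /ck 65): {"cei":29,"ck":65,"e":13,"eu":26,"f":19,"kte":58,"wmb":9}
After op 17 (replace /ck 95): {"cei":29,"ck":95,"e":13,"eu":26,"f":19,"kte":58,"wmb":9}
After op 18 (replace /cei 87): {"cei":87,"ck":95,"e":13,"eu":26,"f":19,"kte":58,"wmb":9}
After op 19 (replace /cei 45): {"cei":45,"ck":95,"e":13,"eu":26,"f":19,"kte":58,"wmb":9}
Value at /cei: 45

Answer: 45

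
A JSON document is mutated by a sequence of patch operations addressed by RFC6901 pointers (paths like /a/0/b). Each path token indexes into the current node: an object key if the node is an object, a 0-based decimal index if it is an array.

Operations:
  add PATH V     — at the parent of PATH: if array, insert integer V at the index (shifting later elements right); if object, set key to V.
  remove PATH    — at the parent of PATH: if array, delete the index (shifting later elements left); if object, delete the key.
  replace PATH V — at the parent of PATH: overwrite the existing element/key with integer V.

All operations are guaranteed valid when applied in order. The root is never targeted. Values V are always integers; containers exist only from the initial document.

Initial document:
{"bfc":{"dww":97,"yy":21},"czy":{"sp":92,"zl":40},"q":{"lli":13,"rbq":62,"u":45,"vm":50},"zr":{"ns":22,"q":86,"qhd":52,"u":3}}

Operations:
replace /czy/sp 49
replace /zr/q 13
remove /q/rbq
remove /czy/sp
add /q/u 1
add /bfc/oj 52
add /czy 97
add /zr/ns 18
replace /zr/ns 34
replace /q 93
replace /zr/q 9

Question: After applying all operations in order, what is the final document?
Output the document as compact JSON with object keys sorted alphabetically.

After op 1 (replace /czy/sp 49): {"bfc":{"dww":97,"yy":21},"czy":{"sp":49,"zl":40},"q":{"lli":13,"rbq":62,"u":45,"vm":50},"zr":{"ns":22,"q":86,"qhd":52,"u":3}}
After op 2 (replace /zr/q 13): {"bfc":{"dww":97,"yy":21},"czy":{"sp":49,"zl":40},"q":{"lli":13,"rbq":62,"u":45,"vm":50},"zr":{"ns":22,"q":13,"qhd":52,"u":3}}
After op 3 (remove /q/rbq): {"bfc":{"dww":97,"yy":21},"czy":{"sp":49,"zl":40},"q":{"lli":13,"u":45,"vm":50},"zr":{"ns":22,"q":13,"qhd":52,"u":3}}
After op 4 (remove /czy/sp): {"bfc":{"dww":97,"yy":21},"czy":{"zl":40},"q":{"lli":13,"u":45,"vm":50},"zr":{"ns":22,"q":13,"qhd":52,"u":3}}
After op 5 (add /q/u 1): {"bfc":{"dww":97,"yy":21},"czy":{"zl":40},"q":{"lli":13,"u":1,"vm":50},"zr":{"ns":22,"q":13,"qhd":52,"u":3}}
After op 6 (add /bfc/oj 52): {"bfc":{"dww":97,"oj":52,"yy":21},"czy":{"zl":40},"q":{"lli":13,"u":1,"vm":50},"zr":{"ns":22,"q":13,"qhd":52,"u":3}}
After op 7 (add /czy 97): {"bfc":{"dww":97,"oj":52,"yy":21},"czy":97,"q":{"lli":13,"u":1,"vm":50},"zr":{"ns":22,"q":13,"qhd":52,"u":3}}
After op 8 (add /zr/ns 18): {"bfc":{"dww":97,"oj":52,"yy":21},"czy":97,"q":{"lli":13,"u":1,"vm":50},"zr":{"ns":18,"q":13,"qhd":52,"u":3}}
After op 9 (replace /zr/ns 34): {"bfc":{"dww":97,"oj":52,"yy":21},"czy":97,"q":{"lli":13,"u":1,"vm":50},"zr":{"ns":34,"q":13,"qhd":52,"u":3}}
After op 10 (replace /q 93): {"bfc":{"dww":97,"oj":52,"yy":21},"czy":97,"q":93,"zr":{"ns":34,"q":13,"qhd":52,"u":3}}
After op 11 (replace /zr/q 9): {"bfc":{"dww":97,"oj":52,"yy":21},"czy":97,"q":93,"zr":{"ns":34,"q":9,"qhd":52,"u":3}}

Answer: {"bfc":{"dww":97,"oj":52,"yy":21},"czy":97,"q":93,"zr":{"ns":34,"q":9,"qhd":52,"u":3}}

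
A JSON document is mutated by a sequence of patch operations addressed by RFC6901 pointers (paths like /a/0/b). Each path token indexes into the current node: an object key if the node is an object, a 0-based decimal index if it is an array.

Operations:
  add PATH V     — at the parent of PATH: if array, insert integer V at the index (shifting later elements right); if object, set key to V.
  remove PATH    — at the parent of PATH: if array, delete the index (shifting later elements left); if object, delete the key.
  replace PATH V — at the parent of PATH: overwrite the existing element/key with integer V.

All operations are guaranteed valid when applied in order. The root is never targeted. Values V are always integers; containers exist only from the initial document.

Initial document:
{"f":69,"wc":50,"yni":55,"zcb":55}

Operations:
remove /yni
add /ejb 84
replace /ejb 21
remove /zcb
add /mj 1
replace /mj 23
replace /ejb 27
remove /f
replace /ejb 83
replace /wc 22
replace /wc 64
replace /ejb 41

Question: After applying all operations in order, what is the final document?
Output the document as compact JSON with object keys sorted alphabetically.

After op 1 (remove /yni): {"f":69,"wc":50,"zcb":55}
After op 2 (add /ejb 84): {"ejb":84,"f":69,"wc":50,"zcb":55}
After op 3 (replace /ejb 21): {"ejb":21,"f":69,"wc":50,"zcb":55}
After op 4 (remove /zcb): {"ejb":21,"f":69,"wc":50}
After op 5 (add /mj 1): {"ejb":21,"f":69,"mj":1,"wc":50}
After op 6 (replace /mj 23): {"ejb":21,"f":69,"mj":23,"wc":50}
After op 7 (replace /ejb 27): {"ejb":27,"f":69,"mj":23,"wc":50}
After op 8 (remove /f): {"ejb":27,"mj":23,"wc":50}
After op 9 (replace /ejb 83): {"ejb":83,"mj":23,"wc":50}
After op 10 (replace /wc 22): {"ejb":83,"mj":23,"wc":22}
After op 11 (replace /wc 64): {"ejb":83,"mj":23,"wc":64}
After op 12 (replace /ejb 41): {"ejb":41,"mj":23,"wc":64}

Answer: {"ejb":41,"mj":23,"wc":64}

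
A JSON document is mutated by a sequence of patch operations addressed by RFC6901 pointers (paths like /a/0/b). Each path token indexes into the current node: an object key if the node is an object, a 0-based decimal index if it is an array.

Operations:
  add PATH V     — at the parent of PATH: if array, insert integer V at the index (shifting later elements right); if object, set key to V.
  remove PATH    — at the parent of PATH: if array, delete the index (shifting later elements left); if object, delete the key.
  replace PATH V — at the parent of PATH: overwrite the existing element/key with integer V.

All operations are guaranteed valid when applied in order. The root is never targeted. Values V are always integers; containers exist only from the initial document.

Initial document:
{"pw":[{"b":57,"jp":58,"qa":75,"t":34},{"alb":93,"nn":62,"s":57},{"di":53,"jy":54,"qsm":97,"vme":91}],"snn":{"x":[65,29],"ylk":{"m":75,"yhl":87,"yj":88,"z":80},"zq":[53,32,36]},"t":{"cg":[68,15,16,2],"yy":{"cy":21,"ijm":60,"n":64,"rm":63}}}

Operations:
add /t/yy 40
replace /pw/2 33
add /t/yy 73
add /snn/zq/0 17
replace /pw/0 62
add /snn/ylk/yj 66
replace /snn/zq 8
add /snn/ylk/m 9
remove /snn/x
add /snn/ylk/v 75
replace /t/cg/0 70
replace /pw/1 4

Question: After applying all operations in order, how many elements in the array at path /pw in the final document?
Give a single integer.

Answer: 3

Derivation:
After op 1 (add /t/yy 40): {"pw":[{"b":57,"jp":58,"qa":75,"t":34},{"alb":93,"nn":62,"s":57},{"di":53,"jy":54,"qsm":97,"vme":91}],"snn":{"x":[65,29],"ylk":{"m":75,"yhl":87,"yj":88,"z":80},"zq":[53,32,36]},"t":{"cg":[68,15,16,2],"yy":40}}
After op 2 (replace /pw/2 33): {"pw":[{"b":57,"jp":58,"qa":75,"t":34},{"alb":93,"nn":62,"s":57},33],"snn":{"x":[65,29],"ylk":{"m":75,"yhl":87,"yj":88,"z":80},"zq":[53,32,36]},"t":{"cg":[68,15,16,2],"yy":40}}
After op 3 (add /t/yy 73): {"pw":[{"b":57,"jp":58,"qa":75,"t":34},{"alb":93,"nn":62,"s":57},33],"snn":{"x":[65,29],"ylk":{"m":75,"yhl":87,"yj":88,"z":80},"zq":[53,32,36]},"t":{"cg":[68,15,16,2],"yy":73}}
After op 4 (add /snn/zq/0 17): {"pw":[{"b":57,"jp":58,"qa":75,"t":34},{"alb":93,"nn":62,"s":57},33],"snn":{"x":[65,29],"ylk":{"m":75,"yhl":87,"yj":88,"z":80},"zq":[17,53,32,36]},"t":{"cg":[68,15,16,2],"yy":73}}
After op 5 (replace /pw/0 62): {"pw":[62,{"alb":93,"nn":62,"s":57},33],"snn":{"x":[65,29],"ylk":{"m":75,"yhl":87,"yj":88,"z":80},"zq":[17,53,32,36]},"t":{"cg":[68,15,16,2],"yy":73}}
After op 6 (add /snn/ylk/yj 66): {"pw":[62,{"alb":93,"nn":62,"s":57},33],"snn":{"x":[65,29],"ylk":{"m":75,"yhl":87,"yj":66,"z":80},"zq":[17,53,32,36]},"t":{"cg":[68,15,16,2],"yy":73}}
After op 7 (replace /snn/zq 8): {"pw":[62,{"alb":93,"nn":62,"s":57},33],"snn":{"x":[65,29],"ylk":{"m":75,"yhl":87,"yj":66,"z":80},"zq":8},"t":{"cg":[68,15,16,2],"yy":73}}
After op 8 (add /snn/ylk/m 9): {"pw":[62,{"alb":93,"nn":62,"s":57},33],"snn":{"x":[65,29],"ylk":{"m":9,"yhl":87,"yj":66,"z":80},"zq":8},"t":{"cg":[68,15,16,2],"yy":73}}
After op 9 (remove /snn/x): {"pw":[62,{"alb":93,"nn":62,"s":57},33],"snn":{"ylk":{"m":9,"yhl":87,"yj":66,"z":80},"zq":8},"t":{"cg":[68,15,16,2],"yy":73}}
After op 10 (add /snn/ylk/v 75): {"pw":[62,{"alb":93,"nn":62,"s":57},33],"snn":{"ylk":{"m":9,"v":75,"yhl":87,"yj":66,"z":80},"zq":8},"t":{"cg":[68,15,16,2],"yy":73}}
After op 11 (replace /t/cg/0 70): {"pw":[62,{"alb":93,"nn":62,"s":57},33],"snn":{"ylk":{"m":9,"v":75,"yhl":87,"yj":66,"z":80},"zq":8},"t":{"cg":[70,15,16,2],"yy":73}}
After op 12 (replace /pw/1 4): {"pw":[62,4,33],"snn":{"ylk":{"m":9,"v":75,"yhl":87,"yj":66,"z":80},"zq":8},"t":{"cg":[70,15,16,2],"yy":73}}
Size at path /pw: 3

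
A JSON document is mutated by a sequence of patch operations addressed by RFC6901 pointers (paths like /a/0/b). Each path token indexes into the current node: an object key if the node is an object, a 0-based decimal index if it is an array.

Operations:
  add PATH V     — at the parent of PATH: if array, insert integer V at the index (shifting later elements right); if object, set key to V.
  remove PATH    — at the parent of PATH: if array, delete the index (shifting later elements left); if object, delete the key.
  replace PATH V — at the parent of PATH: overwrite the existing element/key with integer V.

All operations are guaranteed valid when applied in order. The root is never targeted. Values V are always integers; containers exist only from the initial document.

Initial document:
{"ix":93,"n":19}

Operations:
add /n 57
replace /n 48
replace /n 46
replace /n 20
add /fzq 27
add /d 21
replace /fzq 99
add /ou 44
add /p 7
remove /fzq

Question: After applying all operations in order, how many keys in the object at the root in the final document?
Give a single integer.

Answer: 5

Derivation:
After op 1 (add /n 57): {"ix":93,"n":57}
After op 2 (replace /n 48): {"ix":93,"n":48}
After op 3 (replace /n 46): {"ix":93,"n":46}
After op 4 (replace /n 20): {"ix":93,"n":20}
After op 5 (add /fzq 27): {"fzq":27,"ix":93,"n":20}
After op 6 (add /d 21): {"d":21,"fzq":27,"ix":93,"n":20}
After op 7 (replace /fzq 99): {"d":21,"fzq":99,"ix":93,"n":20}
After op 8 (add /ou 44): {"d":21,"fzq":99,"ix":93,"n":20,"ou":44}
After op 9 (add /p 7): {"d":21,"fzq":99,"ix":93,"n":20,"ou":44,"p":7}
After op 10 (remove /fzq): {"d":21,"ix":93,"n":20,"ou":44,"p":7}
Size at the root: 5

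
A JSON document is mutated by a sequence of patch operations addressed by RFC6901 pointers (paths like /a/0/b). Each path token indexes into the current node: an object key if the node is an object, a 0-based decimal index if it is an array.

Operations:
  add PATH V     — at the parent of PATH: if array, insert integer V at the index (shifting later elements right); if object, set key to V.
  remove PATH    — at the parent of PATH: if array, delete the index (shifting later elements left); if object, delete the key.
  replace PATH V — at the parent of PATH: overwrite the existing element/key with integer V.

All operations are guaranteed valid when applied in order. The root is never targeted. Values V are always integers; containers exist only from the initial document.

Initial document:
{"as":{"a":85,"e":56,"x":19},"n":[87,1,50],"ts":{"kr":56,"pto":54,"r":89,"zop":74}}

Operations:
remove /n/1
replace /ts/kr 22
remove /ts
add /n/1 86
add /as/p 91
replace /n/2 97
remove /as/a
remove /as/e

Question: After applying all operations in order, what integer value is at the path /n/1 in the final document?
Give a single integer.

Answer: 86

Derivation:
After op 1 (remove /n/1): {"as":{"a":85,"e":56,"x":19},"n":[87,50],"ts":{"kr":56,"pto":54,"r":89,"zop":74}}
After op 2 (replace /ts/kr 22): {"as":{"a":85,"e":56,"x":19},"n":[87,50],"ts":{"kr":22,"pto":54,"r":89,"zop":74}}
After op 3 (remove /ts): {"as":{"a":85,"e":56,"x":19},"n":[87,50]}
After op 4 (add /n/1 86): {"as":{"a":85,"e":56,"x":19},"n":[87,86,50]}
After op 5 (add /as/p 91): {"as":{"a":85,"e":56,"p":91,"x":19},"n":[87,86,50]}
After op 6 (replace /n/2 97): {"as":{"a":85,"e":56,"p":91,"x":19},"n":[87,86,97]}
After op 7 (remove /as/a): {"as":{"e":56,"p":91,"x":19},"n":[87,86,97]}
After op 8 (remove /as/e): {"as":{"p":91,"x":19},"n":[87,86,97]}
Value at /n/1: 86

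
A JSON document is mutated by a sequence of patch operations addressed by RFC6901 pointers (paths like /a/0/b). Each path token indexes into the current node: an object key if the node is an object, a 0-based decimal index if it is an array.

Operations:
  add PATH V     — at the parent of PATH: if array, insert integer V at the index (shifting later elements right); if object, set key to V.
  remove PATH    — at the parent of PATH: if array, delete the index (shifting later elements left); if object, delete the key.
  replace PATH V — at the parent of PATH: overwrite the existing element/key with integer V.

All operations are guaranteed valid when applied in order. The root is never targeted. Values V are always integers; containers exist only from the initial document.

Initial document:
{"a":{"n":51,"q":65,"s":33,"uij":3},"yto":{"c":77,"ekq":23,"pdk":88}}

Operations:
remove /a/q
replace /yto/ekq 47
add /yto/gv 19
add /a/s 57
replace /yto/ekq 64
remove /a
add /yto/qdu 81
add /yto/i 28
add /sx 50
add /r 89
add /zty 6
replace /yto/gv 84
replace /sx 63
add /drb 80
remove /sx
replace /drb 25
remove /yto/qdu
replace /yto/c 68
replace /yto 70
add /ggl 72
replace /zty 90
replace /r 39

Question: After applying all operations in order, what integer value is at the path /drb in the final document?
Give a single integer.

Answer: 25

Derivation:
After op 1 (remove /a/q): {"a":{"n":51,"s":33,"uij":3},"yto":{"c":77,"ekq":23,"pdk":88}}
After op 2 (replace /yto/ekq 47): {"a":{"n":51,"s":33,"uij":3},"yto":{"c":77,"ekq":47,"pdk":88}}
After op 3 (add /yto/gv 19): {"a":{"n":51,"s":33,"uij":3},"yto":{"c":77,"ekq":47,"gv":19,"pdk":88}}
After op 4 (add /a/s 57): {"a":{"n":51,"s":57,"uij":3},"yto":{"c":77,"ekq":47,"gv":19,"pdk":88}}
After op 5 (replace /yto/ekq 64): {"a":{"n":51,"s":57,"uij":3},"yto":{"c":77,"ekq":64,"gv":19,"pdk":88}}
After op 6 (remove /a): {"yto":{"c":77,"ekq":64,"gv":19,"pdk":88}}
After op 7 (add /yto/qdu 81): {"yto":{"c":77,"ekq":64,"gv":19,"pdk":88,"qdu":81}}
After op 8 (add /yto/i 28): {"yto":{"c":77,"ekq":64,"gv":19,"i":28,"pdk":88,"qdu":81}}
After op 9 (add /sx 50): {"sx":50,"yto":{"c":77,"ekq":64,"gv":19,"i":28,"pdk":88,"qdu":81}}
After op 10 (add /r 89): {"r":89,"sx":50,"yto":{"c":77,"ekq":64,"gv":19,"i":28,"pdk":88,"qdu":81}}
After op 11 (add /zty 6): {"r":89,"sx":50,"yto":{"c":77,"ekq":64,"gv":19,"i":28,"pdk":88,"qdu":81},"zty":6}
After op 12 (replace /yto/gv 84): {"r":89,"sx":50,"yto":{"c":77,"ekq":64,"gv":84,"i":28,"pdk":88,"qdu":81},"zty":6}
After op 13 (replace /sx 63): {"r":89,"sx":63,"yto":{"c":77,"ekq":64,"gv":84,"i":28,"pdk":88,"qdu":81},"zty":6}
After op 14 (add /drb 80): {"drb":80,"r":89,"sx":63,"yto":{"c":77,"ekq":64,"gv":84,"i":28,"pdk":88,"qdu":81},"zty":6}
After op 15 (remove /sx): {"drb":80,"r":89,"yto":{"c":77,"ekq":64,"gv":84,"i":28,"pdk":88,"qdu":81},"zty":6}
After op 16 (replace /drb 25): {"drb":25,"r":89,"yto":{"c":77,"ekq":64,"gv":84,"i":28,"pdk":88,"qdu":81},"zty":6}
After op 17 (remove /yto/qdu): {"drb":25,"r":89,"yto":{"c":77,"ekq":64,"gv":84,"i":28,"pdk":88},"zty":6}
After op 18 (replace /yto/c 68): {"drb":25,"r":89,"yto":{"c":68,"ekq":64,"gv":84,"i":28,"pdk":88},"zty":6}
After op 19 (replace /yto 70): {"drb":25,"r":89,"yto":70,"zty":6}
After op 20 (add /ggl 72): {"drb":25,"ggl":72,"r":89,"yto":70,"zty":6}
After op 21 (replace /zty 90): {"drb":25,"ggl":72,"r":89,"yto":70,"zty":90}
After op 22 (replace /r 39): {"drb":25,"ggl":72,"r":39,"yto":70,"zty":90}
Value at /drb: 25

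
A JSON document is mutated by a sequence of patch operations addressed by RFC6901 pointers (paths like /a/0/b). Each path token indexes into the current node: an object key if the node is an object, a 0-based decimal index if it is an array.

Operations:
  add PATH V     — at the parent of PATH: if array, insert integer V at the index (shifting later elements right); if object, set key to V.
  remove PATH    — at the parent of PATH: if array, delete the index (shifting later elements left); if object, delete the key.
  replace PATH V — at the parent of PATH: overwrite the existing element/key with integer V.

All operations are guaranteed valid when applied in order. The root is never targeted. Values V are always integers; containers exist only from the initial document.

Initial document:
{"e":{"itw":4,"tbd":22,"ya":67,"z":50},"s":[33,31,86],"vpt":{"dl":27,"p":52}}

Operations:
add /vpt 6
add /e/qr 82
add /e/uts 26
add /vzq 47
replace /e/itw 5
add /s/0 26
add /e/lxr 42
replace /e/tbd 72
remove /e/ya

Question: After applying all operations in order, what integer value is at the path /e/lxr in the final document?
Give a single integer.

After op 1 (add /vpt 6): {"e":{"itw":4,"tbd":22,"ya":67,"z":50},"s":[33,31,86],"vpt":6}
After op 2 (add /e/qr 82): {"e":{"itw":4,"qr":82,"tbd":22,"ya":67,"z":50},"s":[33,31,86],"vpt":6}
After op 3 (add /e/uts 26): {"e":{"itw":4,"qr":82,"tbd":22,"uts":26,"ya":67,"z":50},"s":[33,31,86],"vpt":6}
After op 4 (add /vzq 47): {"e":{"itw":4,"qr":82,"tbd":22,"uts":26,"ya":67,"z":50},"s":[33,31,86],"vpt":6,"vzq":47}
After op 5 (replace /e/itw 5): {"e":{"itw":5,"qr":82,"tbd":22,"uts":26,"ya":67,"z":50},"s":[33,31,86],"vpt":6,"vzq":47}
After op 6 (add /s/0 26): {"e":{"itw":5,"qr":82,"tbd":22,"uts":26,"ya":67,"z":50},"s":[26,33,31,86],"vpt":6,"vzq":47}
After op 7 (add /e/lxr 42): {"e":{"itw":5,"lxr":42,"qr":82,"tbd":22,"uts":26,"ya":67,"z":50},"s":[26,33,31,86],"vpt":6,"vzq":47}
After op 8 (replace /e/tbd 72): {"e":{"itw":5,"lxr":42,"qr":82,"tbd":72,"uts":26,"ya":67,"z":50},"s":[26,33,31,86],"vpt":6,"vzq":47}
After op 9 (remove /e/ya): {"e":{"itw":5,"lxr":42,"qr":82,"tbd":72,"uts":26,"z":50},"s":[26,33,31,86],"vpt":6,"vzq":47}
Value at /e/lxr: 42

Answer: 42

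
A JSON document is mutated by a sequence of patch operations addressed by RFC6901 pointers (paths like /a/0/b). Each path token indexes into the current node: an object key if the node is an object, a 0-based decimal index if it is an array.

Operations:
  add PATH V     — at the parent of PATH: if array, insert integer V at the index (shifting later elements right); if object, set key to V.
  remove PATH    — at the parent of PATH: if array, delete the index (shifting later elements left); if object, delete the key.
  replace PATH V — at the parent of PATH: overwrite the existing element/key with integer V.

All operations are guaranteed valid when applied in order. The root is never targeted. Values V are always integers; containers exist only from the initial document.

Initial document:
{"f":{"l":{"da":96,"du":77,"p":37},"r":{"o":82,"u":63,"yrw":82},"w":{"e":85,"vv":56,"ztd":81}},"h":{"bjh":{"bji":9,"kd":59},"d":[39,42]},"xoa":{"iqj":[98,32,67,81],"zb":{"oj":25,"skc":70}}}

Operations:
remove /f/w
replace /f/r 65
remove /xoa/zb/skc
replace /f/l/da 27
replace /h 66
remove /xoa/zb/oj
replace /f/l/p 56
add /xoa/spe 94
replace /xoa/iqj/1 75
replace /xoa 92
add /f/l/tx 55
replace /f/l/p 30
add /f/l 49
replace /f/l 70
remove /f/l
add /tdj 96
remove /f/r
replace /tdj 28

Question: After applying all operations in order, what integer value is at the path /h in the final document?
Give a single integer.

Answer: 66

Derivation:
After op 1 (remove /f/w): {"f":{"l":{"da":96,"du":77,"p":37},"r":{"o":82,"u":63,"yrw":82}},"h":{"bjh":{"bji":9,"kd":59},"d":[39,42]},"xoa":{"iqj":[98,32,67,81],"zb":{"oj":25,"skc":70}}}
After op 2 (replace /f/r 65): {"f":{"l":{"da":96,"du":77,"p":37},"r":65},"h":{"bjh":{"bji":9,"kd":59},"d":[39,42]},"xoa":{"iqj":[98,32,67,81],"zb":{"oj":25,"skc":70}}}
After op 3 (remove /xoa/zb/skc): {"f":{"l":{"da":96,"du":77,"p":37},"r":65},"h":{"bjh":{"bji":9,"kd":59},"d":[39,42]},"xoa":{"iqj":[98,32,67,81],"zb":{"oj":25}}}
After op 4 (replace /f/l/da 27): {"f":{"l":{"da":27,"du":77,"p":37},"r":65},"h":{"bjh":{"bji":9,"kd":59},"d":[39,42]},"xoa":{"iqj":[98,32,67,81],"zb":{"oj":25}}}
After op 5 (replace /h 66): {"f":{"l":{"da":27,"du":77,"p":37},"r":65},"h":66,"xoa":{"iqj":[98,32,67,81],"zb":{"oj":25}}}
After op 6 (remove /xoa/zb/oj): {"f":{"l":{"da":27,"du":77,"p":37},"r":65},"h":66,"xoa":{"iqj":[98,32,67,81],"zb":{}}}
After op 7 (replace /f/l/p 56): {"f":{"l":{"da":27,"du":77,"p":56},"r":65},"h":66,"xoa":{"iqj":[98,32,67,81],"zb":{}}}
After op 8 (add /xoa/spe 94): {"f":{"l":{"da":27,"du":77,"p":56},"r":65},"h":66,"xoa":{"iqj":[98,32,67,81],"spe":94,"zb":{}}}
After op 9 (replace /xoa/iqj/1 75): {"f":{"l":{"da":27,"du":77,"p":56},"r":65},"h":66,"xoa":{"iqj":[98,75,67,81],"spe":94,"zb":{}}}
After op 10 (replace /xoa 92): {"f":{"l":{"da":27,"du":77,"p":56},"r":65},"h":66,"xoa":92}
After op 11 (add /f/l/tx 55): {"f":{"l":{"da":27,"du":77,"p":56,"tx":55},"r":65},"h":66,"xoa":92}
After op 12 (replace /f/l/p 30): {"f":{"l":{"da":27,"du":77,"p":30,"tx":55},"r":65},"h":66,"xoa":92}
After op 13 (add /f/l 49): {"f":{"l":49,"r":65},"h":66,"xoa":92}
After op 14 (replace /f/l 70): {"f":{"l":70,"r":65},"h":66,"xoa":92}
After op 15 (remove /f/l): {"f":{"r":65},"h":66,"xoa":92}
After op 16 (add /tdj 96): {"f":{"r":65},"h":66,"tdj":96,"xoa":92}
After op 17 (remove /f/r): {"f":{},"h":66,"tdj":96,"xoa":92}
After op 18 (replace /tdj 28): {"f":{},"h":66,"tdj":28,"xoa":92}
Value at /h: 66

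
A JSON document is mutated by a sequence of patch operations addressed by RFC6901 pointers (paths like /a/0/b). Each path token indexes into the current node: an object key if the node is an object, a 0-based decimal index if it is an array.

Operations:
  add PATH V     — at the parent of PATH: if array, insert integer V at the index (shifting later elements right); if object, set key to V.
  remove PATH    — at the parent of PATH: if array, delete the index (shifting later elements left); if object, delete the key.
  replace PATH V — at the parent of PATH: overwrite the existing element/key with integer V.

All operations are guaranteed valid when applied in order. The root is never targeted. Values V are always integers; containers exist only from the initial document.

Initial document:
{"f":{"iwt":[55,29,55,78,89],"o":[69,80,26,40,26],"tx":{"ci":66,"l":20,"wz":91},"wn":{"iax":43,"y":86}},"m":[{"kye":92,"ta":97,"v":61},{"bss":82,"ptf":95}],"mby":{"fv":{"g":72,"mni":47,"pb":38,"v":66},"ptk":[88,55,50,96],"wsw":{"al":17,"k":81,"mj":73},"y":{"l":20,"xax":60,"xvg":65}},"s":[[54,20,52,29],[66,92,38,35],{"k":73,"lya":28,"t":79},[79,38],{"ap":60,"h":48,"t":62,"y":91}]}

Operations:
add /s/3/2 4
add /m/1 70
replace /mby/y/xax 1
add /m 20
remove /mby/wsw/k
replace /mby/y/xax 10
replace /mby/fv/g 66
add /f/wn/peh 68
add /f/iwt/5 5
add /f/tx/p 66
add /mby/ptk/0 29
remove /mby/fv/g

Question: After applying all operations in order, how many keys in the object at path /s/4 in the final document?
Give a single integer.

After op 1 (add /s/3/2 4): {"f":{"iwt":[55,29,55,78,89],"o":[69,80,26,40,26],"tx":{"ci":66,"l":20,"wz":91},"wn":{"iax":43,"y":86}},"m":[{"kye":92,"ta":97,"v":61},{"bss":82,"ptf":95}],"mby":{"fv":{"g":72,"mni":47,"pb":38,"v":66},"ptk":[88,55,50,96],"wsw":{"al":17,"k":81,"mj":73},"y":{"l":20,"xax":60,"xvg":65}},"s":[[54,20,52,29],[66,92,38,35],{"k":73,"lya":28,"t":79},[79,38,4],{"ap":60,"h":48,"t":62,"y":91}]}
After op 2 (add /m/1 70): {"f":{"iwt":[55,29,55,78,89],"o":[69,80,26,40,26],"tx":{"ci":66,"l":20,"wz":91},"wn":{"iax":43,"y":86}},"m":[{"kye":92,"ta":97,"v":61},70,{"bss":82,"ptf":95}],"mby":{"fv":{"g":72,"mni":47,"pb":38,"v":66},"ptk":[88,55,50,96],"wsw":{"al":17,"k":81,"mj":73},"y":{"l":20,"xax":60,"xvg":65}},"s":[[54,20,52,29],[66,92,38,35],{"k":73,"lya":28,"t":79},[79,38,4],{"ap":60,"h":48,"t":62,"y":91}]}
After op 3 (replace /mby/y/xax 1): {"f":{"iwt":[55,29,55,78,89],"o":[69,80,26,40,26],"tx":{"ci":66,"l":20,"wz":91},"wn":{"iax":43,"y":86}},"m":[{"kye":92,"ta":97,"v":61},70,{"bss":82,"ptf":95}],"mby":{"fv":{"g":72,"mni":47,"pb":38,"v":66},"ptk":[88,55,50,96],"wsw":{"al":17,"k":81,"mj":73},"y":{"l":20,"xax":1,"xvg":65}},"s":[[54,20,52,29],[66,92,38,35],{"k":73,"lya":28,"t":79},[79,38,4],{"ap":60,"h":48,"t":62,"y":91}]}
After op 4 (add /m 20): {"f":{"iwt":[55,29,55,78,89],"o":[69,80,26,40,26],"tx":{"ci":66,"l":20,"wz":91},"wn":{"iax":43,"y":86}},"m":20,"mby":{"fv":{"g":72,"mni":47,"pb":38,"v":66},"ptk":[88,55,50,96],"wsw":{"al":17,"k":81,"mj":73},"y":{"l":20,"xax":1,"xvg":65}},"s":[[54,20,52,29],[66,92,38,35],{"k":73,"lya":28,"t":79},[79,38,4],{"ap":60,"h":48,"t":62,"y":91}]}
After op 5 (remove /mby/wsw/k): {"f":{"iwt":[55,29,55,78,89],"o":[69,80,26,40,26],"tx":{"ci":66,"l":20,"wz":91},"wn":{"iax":43,"y":86}},"m":20,"mby":{"fv":{"g":72,"mni":47,"pb":38,"v":66},"ptk":[88,55,50,96],"wsw":{"al":17,"mj":73},"y":{"l":20,"xax":1,"xvg":65}},"s":[[54,20,52,29],[66,92,38,35],{"k":73,"lya":28,"t":79},[79,38,4],{"ap":60,"h":48,"t":62,"y":91}]}
After op 6 (replace /mby/y/xax 10): {"f":{"iwt":[55,29,55,78,89],"o":[69,80,26,40,26],"tx":{"ci":66,"l":20,"wz":91},"wn":{"iax":43,"y":86}},"m":20,"mby":{"fv":{"g":72,"mni":47,"pb":38,"v":66},"ptk":[88,55,50,96],"wsw":{"al":17,"mj":73},"y":{"l":20,"xax":10,"xvg":65}},"s":[[54,20,52,29],[66,92,38,35],{"k":73,"lya":28,"t":79},[79,38,4],{"ap":60,"h":48,"t":62,"y":91}]}
After op 7 (replace /mby/fv/g 66): {"f":{"iwt":[55,29,55,78,89],"o":[69,80,26,40,26],"tx":{"ci":66,"l":20,"wz":91},"wn":{"iax":43,"y":86}},"m":20,"mby":{"fv":{"g":66,"mni":47,"pb":38,"v":66},"ptk":[88,55,50,96],"wsw":{"al":17,"mj":73},"y":{"l":20,"xax":10,"xvg":65}},"s":[[54,20,52,29],[66,92,38,35],{"k":73,"lya":28,"t":79},[79,38,4],{"ap":60,"h":48,"t":62,"y":91}]}
After op 8 (add /f/wn/peh 68): {"f":{"iwt":[55,29,55,78,89],"o":[69,80,26,40,26],"tx":{"ci":66,"l":20,"wz":91},"wn":{"iax":43,"peh":68,"y":86}},"m":20,"mby":{"fv":{"g":66,"mni":47,"pb":38,"v":66},"ptk":[88,55,50,96],"wsw":{"al":17,"mj":73},"y":{"l":20,"xax":10,"xvg":65}},"s":[[54,20,52,29],[66,92,38,35],{"k":73,"lya":28,"t":79},[79,38,4],{"ap":60,"h":48,"t":62,"y":91}]}
After op 9 (add /f/iwt/5 5): {"f":{"iwt":[55,29,55,78,89,5],"o":[69,80,26,40,26],"tx":{"ci":66,"l":20,"wz":91},"wn":{"iax":43,"peh":68,"y":86}},"m":20,"mby":{"fv":{"g":66,"mni":47,"pb":38,"v":66},"ptk":[88,55,50,96],"wsw":{"al":17,"mj":73},"y":{"l":20,"xax":10,"xvg":65}},"s":[[54,20,52,29],[66,92,38,35],{"k":73,"lya":28,"t":79},[79,38,4],{"ap":60,"h":48,"t":62,"y":91}]}
After op 10 (add /f/tx/p 66): {"f":{"iwt":[55,29,55,78,89,5],"o":[69,80,26,40,26],"tx":{"ci":66,"l":20,"p":66,"wz":91},"wn":{"iax":43,"peh":68,"y":86}},"m":20,"mby":{"fv":{"g":66,"mni":47,"pb":38,"v":66},"ptk":[88,55,50,96],"wsw":{"al":17,"mj":73},"y":{"l":20,"xax":10,"xvg":65}},"s":[[54,20,52,29],[66,92,38,35],{"k":73,"lya":28,"t":79},[79,38,4],{"ap":60,"h":48,"t":62,"y":91}]}
After op 11 (add /mby/ptk/0 29): {"f":{"iwt":[55,29,55,78,89,5],"o":[69,80,26,40,26],"tx":{"ci":66,"l":20,"p":66,"wz":91},"wn":{"iax":43,"peh":68,"y":86}},"m":20,"mby":{"fv":{"g":66,"mni":47,"pb":38,"v":66},"ptk":[29,88,55,50,96],"wsw":{"al":17,"mj":73},"y":{"l":20,"xax":10,"xvg":65}},"s":[[54,20,52,29],[66,92,38,35],{"k":73,"lya":28,"t":79},[79,38,4],{"ap":60,"h":48,"t":62,"y":91}]}
After op 12 (remove /mby/fv/g): {"f":{"iwt":[55,29,55,78,89,5],"o":[69,80,26,40,26],"tx":{"ci":66,"l":20,"p":66,"wz":91},"wn":{"iax":43,"peh":68,"y":86}},"m":20,"mby":{"fv":{"mni":47,"pb":38,"v":66},"ptk":[29,88,55,50,96],"wsw":{"al":17,"mj":73},"y":{"l":20,"xax":10,"xvg":65}},"s":[[54,20,52,29],[66,92,38,35],{"k":73,"lya":28,"t":79},[79,38,4],{"ap":60,"h":48,"t":62,"y":91}]}
Size at path /s/4: 4

Answer: 4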